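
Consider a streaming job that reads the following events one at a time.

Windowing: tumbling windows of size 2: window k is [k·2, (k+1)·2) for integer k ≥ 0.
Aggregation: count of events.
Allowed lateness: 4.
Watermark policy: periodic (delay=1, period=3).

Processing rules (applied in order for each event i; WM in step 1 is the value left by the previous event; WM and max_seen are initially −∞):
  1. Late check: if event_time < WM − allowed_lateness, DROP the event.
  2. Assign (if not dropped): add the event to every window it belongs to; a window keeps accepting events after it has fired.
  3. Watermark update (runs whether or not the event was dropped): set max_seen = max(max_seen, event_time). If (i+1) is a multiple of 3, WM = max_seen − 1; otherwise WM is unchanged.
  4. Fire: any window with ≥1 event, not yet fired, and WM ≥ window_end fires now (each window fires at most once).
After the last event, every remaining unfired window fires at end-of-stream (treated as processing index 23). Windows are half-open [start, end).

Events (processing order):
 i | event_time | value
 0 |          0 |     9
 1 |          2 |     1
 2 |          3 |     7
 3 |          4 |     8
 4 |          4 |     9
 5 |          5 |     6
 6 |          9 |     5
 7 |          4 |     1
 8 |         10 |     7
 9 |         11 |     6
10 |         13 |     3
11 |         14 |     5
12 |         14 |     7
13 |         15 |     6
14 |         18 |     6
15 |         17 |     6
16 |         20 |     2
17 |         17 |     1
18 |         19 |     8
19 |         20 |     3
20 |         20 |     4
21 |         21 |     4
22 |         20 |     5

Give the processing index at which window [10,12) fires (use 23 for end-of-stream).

i=0 t=0 v=9: → [0,2); WM=−∞
i=1 t=2 v=1: → [2,4); WM=−∞
i=2 t=3 v=7: → [2,4); WM=2; [0,2) fires=1
i=3 t=4 v=8: → [4,6); WM=2
i=4 t=4 v=9: → [4,6); WM=2
i=5 t=5 v=6: → [4,6); WM=4; [2,4) fires=2
i=6 t=9 v=5: → [8,10); WM=4
i=7 t=4 v=1: → [4,6); WM=4
i=8 t=10 v=7: → [10,12); WM=9; [4,6) fires=4
i=9 t=11 v=6: → [10,12); WM=9
i=10 t=13 v=3: → [12,14); WM=9
i=11 t=14 v=5: → [14,16); WM=13; [8,10) fires=1 [10,12) fires=2
i=12 t=14 v=7: → [14,16); WM=13
i=13 t=15 v=6: → [14,16); WM=13
i=14 t=18 v=6: → [18,20); WM=17; [12,14) fires=1 [14,16) fires=3
i=15 t=17 v=6: → [16,18); WM=17
i=16 t=20 v=2: → [20,22); WM=17
i=17 t=17 v=1: → [16,18); WM=19; [16,18) fires=2
i=18 t=19 v=8: → [18,20); WM=19
i=19 t=20 v=3: → [20,22); WM=19
i=20 t=20 v=4: → [20,22); WM=19
i=21 t=21 v=4: → [20,22); WM=19
i=22 t=20 v=5: → [20,22); WM=19

11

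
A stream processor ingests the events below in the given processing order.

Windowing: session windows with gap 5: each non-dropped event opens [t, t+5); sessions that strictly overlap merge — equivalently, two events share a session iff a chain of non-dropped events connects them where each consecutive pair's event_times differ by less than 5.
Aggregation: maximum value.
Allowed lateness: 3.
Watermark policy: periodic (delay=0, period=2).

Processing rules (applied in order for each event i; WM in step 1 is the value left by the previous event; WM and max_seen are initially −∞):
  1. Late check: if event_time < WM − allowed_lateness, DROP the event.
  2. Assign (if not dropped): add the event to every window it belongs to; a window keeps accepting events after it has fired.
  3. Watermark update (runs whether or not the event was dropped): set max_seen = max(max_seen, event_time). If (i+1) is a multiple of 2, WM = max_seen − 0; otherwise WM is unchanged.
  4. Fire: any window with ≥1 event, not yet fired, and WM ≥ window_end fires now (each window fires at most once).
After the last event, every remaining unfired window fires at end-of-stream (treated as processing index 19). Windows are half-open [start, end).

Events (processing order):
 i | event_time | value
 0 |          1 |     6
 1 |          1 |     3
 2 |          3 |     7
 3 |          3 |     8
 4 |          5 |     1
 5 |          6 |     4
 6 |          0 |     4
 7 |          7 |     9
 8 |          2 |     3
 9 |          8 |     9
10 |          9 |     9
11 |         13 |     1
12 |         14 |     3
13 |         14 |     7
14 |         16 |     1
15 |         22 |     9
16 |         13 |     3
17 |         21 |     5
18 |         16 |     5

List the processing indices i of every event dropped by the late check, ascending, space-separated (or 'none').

6 8 16 18

i=0 t=1 v=6: → [1,6); WM=−∞
i=1 t=1 v=3: → [1,6); WM=1
i=2 t=3 v=7: → [1,8); WM=1
i=3 t=3 v=8: → [1,8); WM=3
i=4 t=5 v=1: → [1,10); WM=3
i=5 t=6 v=4: → [1,11); WM=6
i=6 t=0 v=4: DROP (t<6-3); WM=6
i=7 t=7 v=9: → [1,12); WM=7
i=8 t=2 v=3: DROP (t<7-3); WM=7
i=9 t=8 v=9: → [1,13); WM=8
i=10 t=9 v=9: → [1,14); WM=8
i=11 t=13 v=1: → [1,18); WM=13
i=12 t=14 v=3: → [1,19); WM=13
i=13 t=14 v=7: → [1,19); WM=14
i=14 t=16 v=1: → [1,21); WM=14
i=15 t=22 v=9: → [22,27); WM=22
i=16 t=13 v=3: DROP (t<22-3); WM=22
i=17 t=21 v=5: → [21,27); WM=22
i=18 t=16 v=5: DROP (t<22-3); WM=22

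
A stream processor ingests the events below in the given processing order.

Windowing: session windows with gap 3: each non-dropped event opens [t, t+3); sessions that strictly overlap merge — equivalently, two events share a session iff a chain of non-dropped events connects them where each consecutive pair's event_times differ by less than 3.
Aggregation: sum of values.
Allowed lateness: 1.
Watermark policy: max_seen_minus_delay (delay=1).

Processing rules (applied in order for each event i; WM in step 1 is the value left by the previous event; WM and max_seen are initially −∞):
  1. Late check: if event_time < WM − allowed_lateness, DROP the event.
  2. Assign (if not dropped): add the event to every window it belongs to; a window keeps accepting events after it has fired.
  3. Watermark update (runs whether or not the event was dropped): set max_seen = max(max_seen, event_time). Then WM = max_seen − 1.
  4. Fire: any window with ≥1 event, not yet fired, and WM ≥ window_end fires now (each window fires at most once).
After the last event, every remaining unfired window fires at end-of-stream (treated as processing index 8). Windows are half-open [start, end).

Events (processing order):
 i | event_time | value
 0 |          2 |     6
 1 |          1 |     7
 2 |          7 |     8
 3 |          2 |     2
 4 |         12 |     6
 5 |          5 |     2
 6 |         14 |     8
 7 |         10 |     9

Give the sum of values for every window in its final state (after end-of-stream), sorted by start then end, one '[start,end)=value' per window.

i=0 t=2 v=6: → [2,5); WM=1
i=1 t=1 v=7: → [1,5); WM=1
i=2 t=7 v=8: → [7,10); WM=6
i=3 t=2 v=2: DROP (t<6-1); WM=6
i=4 t=12 v=6: → [12,15); WM=11
i=5 t=5 v=2: DROP (t<11-1); WM=11
i=6 t=14 v=8: → [12,17); WM=13
i=7 t=10 v=9: DROP (t<13-1); WM=13

[1,5)=13 [7,10)=8 [12,17)=14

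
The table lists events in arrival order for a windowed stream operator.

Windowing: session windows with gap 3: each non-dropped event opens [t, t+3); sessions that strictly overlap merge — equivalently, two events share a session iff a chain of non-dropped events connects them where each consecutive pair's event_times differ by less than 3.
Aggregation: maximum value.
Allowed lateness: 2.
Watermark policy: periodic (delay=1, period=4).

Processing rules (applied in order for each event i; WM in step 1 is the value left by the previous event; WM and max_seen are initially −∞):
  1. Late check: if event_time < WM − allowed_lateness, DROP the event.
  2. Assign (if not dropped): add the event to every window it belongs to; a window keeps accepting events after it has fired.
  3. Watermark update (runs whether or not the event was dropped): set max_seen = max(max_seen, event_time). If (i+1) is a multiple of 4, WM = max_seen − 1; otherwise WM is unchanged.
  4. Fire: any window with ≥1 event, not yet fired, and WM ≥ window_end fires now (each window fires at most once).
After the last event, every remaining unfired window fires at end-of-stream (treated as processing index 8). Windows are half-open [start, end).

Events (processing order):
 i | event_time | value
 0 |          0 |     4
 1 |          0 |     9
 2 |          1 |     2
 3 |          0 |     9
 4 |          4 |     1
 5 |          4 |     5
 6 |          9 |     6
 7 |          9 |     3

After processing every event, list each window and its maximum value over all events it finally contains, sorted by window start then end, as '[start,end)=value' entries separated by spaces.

i=0 t=0 v=4: → [0,3); WM=−∞
i=1 t=0 v=9: → [0,3); WM=−∞
i=2 t=1 v=2: → [0,4); WM=−∞
i=3 t=0 v=9: → [0,4); WM=0
i=4 t=4 v=1: → [4,7); WM=0
i=5 t=4 v=5: → [4,7); WM=0
i=6 t=9 v=6: → [9,12); WM=0
i=7 t=9 v=3: → [9,12); WM=8

[0,4)=9 [4,7)=5 [9,12)=6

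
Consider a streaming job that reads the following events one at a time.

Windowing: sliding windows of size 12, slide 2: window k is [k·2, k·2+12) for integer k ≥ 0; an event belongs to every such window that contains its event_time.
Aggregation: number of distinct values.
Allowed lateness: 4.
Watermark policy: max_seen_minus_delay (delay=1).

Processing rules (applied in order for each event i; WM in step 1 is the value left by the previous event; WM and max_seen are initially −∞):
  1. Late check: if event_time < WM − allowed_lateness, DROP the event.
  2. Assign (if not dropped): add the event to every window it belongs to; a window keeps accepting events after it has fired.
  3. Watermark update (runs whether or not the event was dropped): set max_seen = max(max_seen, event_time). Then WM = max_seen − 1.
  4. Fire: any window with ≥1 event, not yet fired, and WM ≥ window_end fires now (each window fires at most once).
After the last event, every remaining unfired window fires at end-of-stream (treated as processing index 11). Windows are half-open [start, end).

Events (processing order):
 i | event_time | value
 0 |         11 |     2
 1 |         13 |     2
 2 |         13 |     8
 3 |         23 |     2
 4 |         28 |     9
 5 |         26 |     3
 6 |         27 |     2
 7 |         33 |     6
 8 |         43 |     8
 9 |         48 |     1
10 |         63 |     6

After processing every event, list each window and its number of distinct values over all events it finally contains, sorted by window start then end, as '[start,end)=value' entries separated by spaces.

i=0 t=11 v=2: → [10,22),[8,20),[6,18),[4,16),[2,14),[0,12); WM=10
i=1 t=13 v=2: → [12,24),[10,22),[8,20),[6,18),[4,16),[2,14); WM=12; [0,12) fires=1
i=2 t=13 v=8: → [12,24),[10,22),[8,20),[6,18),[4,16),[2,14); WM=12
i=3 t=23 v=2: → [22,34),[20,32),[18,30),[16,28),[14,26),[12,24); WM=22; [2,14) fires=2 [4,16) fires=2 [6,18) fires=2 [8,20) fires=2 [10,22) fires=2
i=4 t=28 v=9: → [28,40),[26,38),[24,36),[22,34),[20,32),[18,30); WM=27; [12,24) fires=2 [14,26) fires=1
i=5 t=26 v=3: → [26,38),[24,36),[22,34),[20,32),[18,30),[16,28); WM=27
i=6 t=27 v=2: → [26,38),[24,36),[22,34),[20,32),[18,30),[16,28); WM=27
i=7 t=33 v=6: → [32,44),[30,42),[28,40),[26,38),[24,36),[22,34); WM=32; [16,28) fires=2 [18,30) fires=3 [20,32) fires=3
i=8 t=43 v=8: → [42,54),[40,52),[38,50),[36,48),[34,46),[32,44); WM=42; [22,34) fires=4 [24,36) fires=4 [26,38) fires=4 [28,40) fires=2 [30,42) fires=1
i=9 t=48 v=1: → [48,60),[46,58),[44,56),[42,54),[40,52),[38,50); WM=47; [32,44) fires=2 [34,46) fires=1
i=10 t=63 v=6: → [62,74),[60,72),[58,70),[56,68),[54,66),[52,64); WM=62; [36,48) fires=1 [38,50) fires=2 [40,52) fires=2 [42,54) fires=2 [44,56) fires=1 [46,58) fires=1 [48,60) fires=1

[0,12)=1 [2,14)=2 [4,16)=2 [6,18)=2 [8,20)=2 [10,22)=2 [12,24)=2 [14,26)=1 [16,28)=2 [18,30)=3 [20,32)=3 [22,34)=4 [24,36)=4 [26,38)=4 [28,40)=2 [30,42)=1 [32,44)=2 [34,46)=1 [36,48)=1 [38,50)=2 [40,52)=2 [42,54)=2 [44,56)=1 [46,58)=1 [48,60)=1 [52,64)=1 [54,66)=1 [56,68)=1 [58,70)=1 [60,72)=1 [62,74)=1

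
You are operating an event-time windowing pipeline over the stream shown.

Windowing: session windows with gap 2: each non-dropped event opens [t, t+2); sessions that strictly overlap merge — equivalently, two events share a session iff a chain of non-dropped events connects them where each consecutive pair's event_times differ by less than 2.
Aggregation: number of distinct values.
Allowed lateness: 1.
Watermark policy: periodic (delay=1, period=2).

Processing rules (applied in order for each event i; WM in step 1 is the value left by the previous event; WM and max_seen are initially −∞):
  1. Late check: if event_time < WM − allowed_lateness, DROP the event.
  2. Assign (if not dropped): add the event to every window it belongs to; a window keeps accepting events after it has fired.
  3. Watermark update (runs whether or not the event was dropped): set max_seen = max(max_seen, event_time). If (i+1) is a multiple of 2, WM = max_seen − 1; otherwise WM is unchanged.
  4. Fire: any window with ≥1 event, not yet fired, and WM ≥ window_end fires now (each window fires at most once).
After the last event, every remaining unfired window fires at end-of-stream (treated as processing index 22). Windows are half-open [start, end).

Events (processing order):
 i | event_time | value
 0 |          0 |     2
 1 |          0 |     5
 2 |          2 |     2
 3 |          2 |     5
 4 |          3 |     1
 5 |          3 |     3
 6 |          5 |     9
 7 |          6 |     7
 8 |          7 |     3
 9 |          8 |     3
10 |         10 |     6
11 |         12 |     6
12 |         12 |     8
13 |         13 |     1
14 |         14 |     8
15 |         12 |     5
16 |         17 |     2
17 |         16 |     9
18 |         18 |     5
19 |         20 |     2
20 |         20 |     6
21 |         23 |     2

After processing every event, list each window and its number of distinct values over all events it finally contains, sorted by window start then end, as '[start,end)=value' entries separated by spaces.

[0,2)=2 [2,5)=4 [5,10)=3 [10,12)=1 [12,16)=4 [16,20)=3 [20,22)=2 [23,25)=1

i=0 t=0 v=2: → [0,2); WM=−∞
i=1 t=0 v=5: → [0,2); WM=-1
i=2 t=2 v=2: → [2,4); WM=-1
i=3 t=2 v=5: → [2,4); WM=1
i=4 t=3 v=1: → [2,5); WM=1
i=5 t=3 v=3: → [2,5); WM=2
i=6 t=5 v=9: → [5,7); WM=2
i=7 t=6 v=7: → [5,8); WM=5
i=8 t=7 v=3: → [5,9); WM=5
i=9 t=8 v=3: → [5,10); WM=7
i=10 t=10 v=6: → [10,12); WM=7
i=11 t=12 v=6: → [12,14); WM=11
i=12 t=12 v=8: → [12,14); WM=11
i=13 t=13 v=1: → [12,15); WM=12
i=14 t=14 v=8: → [12,16); WM=12
i=15 t=12 v=5: → [12,16); WM=13
i=16 t=17 v=2: → [17,19); WM=13
i=17 t=16 v=9: → [16,19); WM=16
i=18 t=18 v=5: → [16,20); WM=16
i=19 t=20 v=2: → [20,22); WM=19
i=20 t=20 v=6: → [20,22); WM=19
i=21 t=23 v=2: → [23,25); WM=22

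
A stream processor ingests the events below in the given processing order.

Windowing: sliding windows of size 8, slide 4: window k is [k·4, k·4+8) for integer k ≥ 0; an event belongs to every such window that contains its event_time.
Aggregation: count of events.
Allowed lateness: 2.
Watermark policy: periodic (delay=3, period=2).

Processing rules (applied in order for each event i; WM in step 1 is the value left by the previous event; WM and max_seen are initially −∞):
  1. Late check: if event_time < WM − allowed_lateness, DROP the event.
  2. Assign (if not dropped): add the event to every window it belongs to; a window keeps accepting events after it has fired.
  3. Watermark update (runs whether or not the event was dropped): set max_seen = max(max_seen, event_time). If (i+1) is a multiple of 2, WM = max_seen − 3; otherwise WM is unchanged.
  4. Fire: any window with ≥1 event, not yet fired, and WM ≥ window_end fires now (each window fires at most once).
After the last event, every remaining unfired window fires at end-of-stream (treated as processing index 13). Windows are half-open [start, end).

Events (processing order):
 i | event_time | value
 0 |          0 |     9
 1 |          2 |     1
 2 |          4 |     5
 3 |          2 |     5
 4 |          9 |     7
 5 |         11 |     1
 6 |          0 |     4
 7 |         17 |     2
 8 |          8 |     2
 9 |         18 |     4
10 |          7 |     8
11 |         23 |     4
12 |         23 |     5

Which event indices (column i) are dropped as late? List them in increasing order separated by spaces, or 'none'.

i=0 t=0 v=9: → [0,8); WM=−∞
i=1 t=2 v=1: → [0,8); WM=-1
i=2 t=4 v=5: → [4,12),[0,8); WM=-1
i=3 t=2 v=5: → [0,8); WM=1
i=4 t=9 v=7: → [8,16),[4,12); WM=1
i=5 t=11 v=1: → [8,16),[4,12); WM=8; [0,8) fires=4
i=6 t=0 v=4: DROP (t<8-2); WM=8
i=7 t=17 v=2: → [16,24),[12,20); WM=14; [4,12) fires=3
i=8 t=8 v=2: DROP (t<14-2); WM=14
i=9 t=18 v=4: → [16,24),[12,20); WM=15
i=10 t=7 v=8: DROP (t<15-2); WM=15
i=11 t=23 v=4: → [20,28),[16,24); WM=20; [8,16) fires=2 [12,20) fires=2
i=12 t=23 v=5: → [20,28),[16,24); WM=20

6 8 10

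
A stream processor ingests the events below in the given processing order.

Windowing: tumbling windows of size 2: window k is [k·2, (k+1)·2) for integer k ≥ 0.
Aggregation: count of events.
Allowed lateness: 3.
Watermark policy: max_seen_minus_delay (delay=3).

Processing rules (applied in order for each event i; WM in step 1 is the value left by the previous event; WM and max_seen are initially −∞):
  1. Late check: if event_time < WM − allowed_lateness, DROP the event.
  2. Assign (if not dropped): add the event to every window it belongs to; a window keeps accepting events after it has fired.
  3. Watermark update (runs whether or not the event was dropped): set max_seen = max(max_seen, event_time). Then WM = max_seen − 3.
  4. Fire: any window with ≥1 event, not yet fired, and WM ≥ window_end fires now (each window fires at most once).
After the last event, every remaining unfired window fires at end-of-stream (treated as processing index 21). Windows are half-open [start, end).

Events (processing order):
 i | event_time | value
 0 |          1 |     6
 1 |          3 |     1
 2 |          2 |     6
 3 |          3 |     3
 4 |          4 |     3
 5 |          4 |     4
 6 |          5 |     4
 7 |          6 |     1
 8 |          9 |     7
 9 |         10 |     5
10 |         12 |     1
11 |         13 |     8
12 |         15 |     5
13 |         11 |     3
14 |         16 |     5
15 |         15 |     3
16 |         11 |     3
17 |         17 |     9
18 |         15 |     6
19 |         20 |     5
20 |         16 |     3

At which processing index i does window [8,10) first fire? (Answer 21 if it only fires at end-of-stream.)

i=0 t=1 v=6: → [0,2); WM=-2
i=1 t=3 v=1: → [2,4); WM=0
i=2 t=2 v=6: → [2,4); WM=0
i=3 t=3 v=3: → [2,4); WM=0
i=4 t=4 v=3: → [4,6); WM=1
i=5 t=4 v=4: → [4,6); WM=1
i=6 t=5 v=4: → [4,6); WM=2; [0,2) fires=1
i=7 t=6 v=1: → [6,8); WM=3
i=8 t=9 v=7: → [8,10); WM=6; [2,4) fires=3 [4,6) fires=3
i=9 t=10 v=5: → [10,12); WM=7
i=10 t=12 v=1: → [12,14); WM=9; [6,8) fires=1
i=11 t=13 v=8: → [12,14); WM=10; [8,10) fires=1
i=12 t=15 v=5: → [14,16); WM=12; [10,12) fires=1
i=13 t=11 v=3: → [10,12); WM=12
i=14 t=16 v=5: → [16,18); WM=13
i=15 t=15 v=3: → [14,16); WM=13
i=16 t=11 v=3: → [10,12); WM=13
i=17 t=17 v=9: → [16,18); WM=14; [12,14) fires=2
i=18 t=15 v=6: → [14,16); WM=14
i=19 t=20 v=5: → [20,22); WM=17; [14,16) fires=3
i=20 t=16 v=3: → [16,18); WM=17

11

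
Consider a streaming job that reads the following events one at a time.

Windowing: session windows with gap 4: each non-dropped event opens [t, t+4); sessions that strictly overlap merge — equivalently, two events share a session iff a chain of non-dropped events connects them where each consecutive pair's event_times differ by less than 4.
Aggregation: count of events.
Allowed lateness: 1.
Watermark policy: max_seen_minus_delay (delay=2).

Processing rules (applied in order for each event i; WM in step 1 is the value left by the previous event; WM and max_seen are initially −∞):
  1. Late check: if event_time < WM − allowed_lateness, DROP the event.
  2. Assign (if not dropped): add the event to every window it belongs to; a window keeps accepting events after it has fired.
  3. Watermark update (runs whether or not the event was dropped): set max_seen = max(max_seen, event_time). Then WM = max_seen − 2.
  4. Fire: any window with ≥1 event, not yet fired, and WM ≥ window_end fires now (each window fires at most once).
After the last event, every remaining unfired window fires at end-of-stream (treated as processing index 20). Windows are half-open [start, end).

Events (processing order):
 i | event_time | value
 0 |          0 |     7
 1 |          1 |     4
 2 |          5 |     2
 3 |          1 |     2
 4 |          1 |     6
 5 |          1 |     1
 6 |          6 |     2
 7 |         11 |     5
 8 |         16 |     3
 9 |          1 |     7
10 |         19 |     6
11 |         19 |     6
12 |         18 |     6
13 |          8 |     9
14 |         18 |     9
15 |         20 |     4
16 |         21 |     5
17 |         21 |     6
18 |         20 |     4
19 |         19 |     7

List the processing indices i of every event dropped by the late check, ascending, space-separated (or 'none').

3 4 5 9 13

i=0 t=0 v=7: → [0,4); WM=-2
i=1 t=1 v=4: → [0,5); WM=-1
i=2 t=5 v=2: → [5,9); WM=3
i=3 t=1 v=2: DROP (t<3-1); WM=3
i=4 t=1 v=6: DROP (t<3-1); WM=3
i=5 t=1 v=1: DROP (t<3-1); WM=3
i=6 t=6 v=2: → [5,10); WM=4
i=7 t=11 v=5: → [11,15); WM=9
i=8 t=16 v=3: → [16,20); WM=14
i=9 t=1 v=7: DROP (t<14-1); WM=14
i=10 t=19 v=6: → [16,23); WM=17
i=11 t=19 v=6: → [16,23); WM=17
i=12 t=18 v=6: → [16,23); WM=17
i=13 t=8 v=9: DROP (t<17-1); WM=17
i=14 t=18 v=9: → [16,23); WM=17
i=15 t=20 v=4: → [16,24); WM=18
i=16 t=21 v=5: → [16,25); WM=19
i=17 t=21 v=6: → [16,25); WM=19
i=18 t=20 v=4: → [16,25); WM=19
i=19 t=19 v=7: → [16,25); WM=19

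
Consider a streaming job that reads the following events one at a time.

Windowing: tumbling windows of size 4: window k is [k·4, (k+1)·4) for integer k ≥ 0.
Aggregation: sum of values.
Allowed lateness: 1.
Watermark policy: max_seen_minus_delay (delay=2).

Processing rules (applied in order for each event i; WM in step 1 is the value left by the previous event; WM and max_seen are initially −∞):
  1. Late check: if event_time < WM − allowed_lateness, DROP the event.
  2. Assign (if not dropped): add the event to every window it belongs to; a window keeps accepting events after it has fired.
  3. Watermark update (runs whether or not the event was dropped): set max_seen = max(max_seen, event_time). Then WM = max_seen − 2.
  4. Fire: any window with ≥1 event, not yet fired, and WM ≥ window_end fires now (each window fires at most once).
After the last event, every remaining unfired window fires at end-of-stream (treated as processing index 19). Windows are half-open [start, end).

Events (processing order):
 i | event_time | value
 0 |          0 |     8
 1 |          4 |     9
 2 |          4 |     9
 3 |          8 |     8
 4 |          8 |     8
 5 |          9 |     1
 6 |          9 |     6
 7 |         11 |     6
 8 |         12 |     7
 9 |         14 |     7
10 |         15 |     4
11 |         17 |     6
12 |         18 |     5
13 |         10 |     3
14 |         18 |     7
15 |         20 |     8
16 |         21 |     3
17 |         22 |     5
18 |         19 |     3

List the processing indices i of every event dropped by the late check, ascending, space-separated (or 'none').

i=0 t=0 v=8: → [0,4); WM=-2
i=1 t=4 v=9: → [4,8); WM=2
i=2 t=4 v=9: → [4,8); WM=2
i=3 t=8 v=8: → [8,12); WM=6; [0,4) fires=8
i=4 t=8 v=8: → [8,12); WM=6
i=5 t=9 v=1: → [8,12); WM=7
i=6 t=9 v=6: → [8,12); WM=7
i=7 t=11 v=6: → [8,12); WM=9; [4,8) fires=18
i=8 t=12 v=7: → [12,16); WM=10
i=9 t=14 v=7: → [12,16); WM=12; [8,12) fires=29
i=10 t=15 v=4: → [12,16); WM=13
i=11 t=17 v=6: → [16,20); WM=15
i=12 t=18 v=5: → [16,20); WM=16; [12,16) fires=18
i=13 t=10 v=3: DROP (t<16-1); WM=16
i=14 t=18 v=7: → [16,20); WM=16
i=15 t=20 v=8: → [20,24); WM=18
i=16 t=21 v=3: → [20,24); WM=19
i=17 t=22 v=5: → [20,24); WM=20; [16,20) fires=18
i=18 t=19 v=3: → [16,20); WM=20

13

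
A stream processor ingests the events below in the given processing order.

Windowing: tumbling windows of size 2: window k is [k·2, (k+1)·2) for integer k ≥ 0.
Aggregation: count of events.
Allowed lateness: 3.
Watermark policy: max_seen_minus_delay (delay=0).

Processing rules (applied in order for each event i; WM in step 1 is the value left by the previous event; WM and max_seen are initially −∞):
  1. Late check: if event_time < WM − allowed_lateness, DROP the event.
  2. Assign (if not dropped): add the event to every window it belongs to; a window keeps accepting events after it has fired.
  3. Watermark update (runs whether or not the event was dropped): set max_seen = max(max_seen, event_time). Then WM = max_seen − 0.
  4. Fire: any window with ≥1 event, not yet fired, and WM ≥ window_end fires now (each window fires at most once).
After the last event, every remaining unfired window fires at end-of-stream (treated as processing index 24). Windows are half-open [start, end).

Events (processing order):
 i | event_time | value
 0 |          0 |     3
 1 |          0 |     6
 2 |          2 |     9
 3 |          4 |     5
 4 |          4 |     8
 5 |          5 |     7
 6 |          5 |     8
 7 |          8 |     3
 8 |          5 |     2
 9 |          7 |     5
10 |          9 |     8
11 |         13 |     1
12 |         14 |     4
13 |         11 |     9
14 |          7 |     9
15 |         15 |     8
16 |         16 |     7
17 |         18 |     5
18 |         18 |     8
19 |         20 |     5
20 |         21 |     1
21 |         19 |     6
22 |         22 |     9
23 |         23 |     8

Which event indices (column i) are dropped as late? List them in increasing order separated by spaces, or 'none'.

i=0 t=0 v=3: → [0,2); WM=0
i=1 t=0 v=6: → [0,2); WM=0
i=2 t=2 v=9: → [2,4); WM=2; [0,2) fires=2
i=3 t=4 v=5: → [4,6); WM=4; [2,4) fires=1
i=4 t=4 v=8: → [4,6); WM=4
i=5 t=5 v=7: → [4,6); WM=5
i=6 t=5 v=8: → [4,6); WM=5
i=7 t=8 v=3: → [8,10); WM=8; [4,6) fires=4
i=8 t=5 v=2: → [4,6); WM=8
i=9 t=7 v=5: → [6,8); WM=8; [6,8) fires=1
i=10 t=9 v=8: → [8,10); WM=9
i=11 t=13 v=1: → [12,14); WM=13; [8,10) fires=2
i=12 t=14 v=4: → [14,16); WM=14; [12,14) fires=1
i=13 t=11 v=9: → [10,12); WM=14; [10,12) fires=1
i=14 t=7 v=9: DROP (t<14-3); WM=14
i=15 t=15 v=8: → [14,16); WM=15
i=16 t=16 v=7: → [16,18); WM=16; [14,16) fires=2
i=17 t=18 v=5: → [18,20); WM=18; [16,18) fires=1
i=18 t=18 v=8: → [18,20); WM=18
i=19 t=20 v=5: → [20,22); WM=20; [18,20) fires=2
i=20 t=21 v=1: → [20,22); WM=21
i=21 t=19 v=6: → [18,20); WM=21
i=22 t=22 v=9: → [22,24); WM=22; [20,22) fires=2
i=23 t=23 v=8: → [22,24); WM=23

14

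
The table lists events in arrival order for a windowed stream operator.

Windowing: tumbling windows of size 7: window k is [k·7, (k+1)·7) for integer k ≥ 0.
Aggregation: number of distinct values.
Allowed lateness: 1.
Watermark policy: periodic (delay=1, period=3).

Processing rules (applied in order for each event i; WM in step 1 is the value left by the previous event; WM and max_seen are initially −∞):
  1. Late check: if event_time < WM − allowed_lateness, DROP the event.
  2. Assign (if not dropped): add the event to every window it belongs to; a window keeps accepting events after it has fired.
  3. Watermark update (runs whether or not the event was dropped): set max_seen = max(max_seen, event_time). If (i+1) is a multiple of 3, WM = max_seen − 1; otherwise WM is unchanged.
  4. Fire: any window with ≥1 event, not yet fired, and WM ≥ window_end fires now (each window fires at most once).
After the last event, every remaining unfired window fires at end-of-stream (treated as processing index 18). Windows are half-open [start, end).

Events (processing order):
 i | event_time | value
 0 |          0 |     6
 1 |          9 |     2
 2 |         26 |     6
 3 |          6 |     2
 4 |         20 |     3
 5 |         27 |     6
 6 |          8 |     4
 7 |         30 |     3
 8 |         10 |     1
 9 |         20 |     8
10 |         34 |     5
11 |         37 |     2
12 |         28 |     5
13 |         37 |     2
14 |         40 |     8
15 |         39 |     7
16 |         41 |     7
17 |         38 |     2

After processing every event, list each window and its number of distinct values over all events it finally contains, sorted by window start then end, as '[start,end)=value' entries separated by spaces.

[0,7)=1 [7,14)=1 [21,28)=1 [28,35)=2 [35,42)=3

i=0 t=0 v=6: → [0,7); WM=−∞
i=1 t=9 v=2: → [7,14); WM=−∞
i=2 t=26 v=6: → [21,28); WM=25; [0,7) fires=1 [7,14) fires=1
i=3 t=6 v=2: DROP (t<25-1); WM=25
i=4 t=20 v=3: DROP (t<25-1); WM=25
i=5 t=27 v=6: → [21,28); WM=26
i=6 t=8 v=4: DROP (t<26-1); WM=26
i=7 t=30 v=3: → [28,35); WM=26
i=8 t=10 v=1: DROP (t<26-1); WM=29; [21,28) fires=1
i=9 t=20 v=8: DROP (t<29-1); WM=29
i=10 t=34 v=5: → [28,35); WM=29
i=11 t=37 v=2: → [35,42); WM=36; [28,35) fires=2
i=12 t=28 v=5: DROP (t<36-1); WM=36
i=13 t=37 v=2: → [35,42); WM=36
i=14 t=40 v=8: → [35,42); WM=39
i=15 t=39 v=7: → [35,42); WM=39
i=16 t=41 v=7: → [35,42); WM=39
i=17 t=38 v=2: → [35,42); WM=40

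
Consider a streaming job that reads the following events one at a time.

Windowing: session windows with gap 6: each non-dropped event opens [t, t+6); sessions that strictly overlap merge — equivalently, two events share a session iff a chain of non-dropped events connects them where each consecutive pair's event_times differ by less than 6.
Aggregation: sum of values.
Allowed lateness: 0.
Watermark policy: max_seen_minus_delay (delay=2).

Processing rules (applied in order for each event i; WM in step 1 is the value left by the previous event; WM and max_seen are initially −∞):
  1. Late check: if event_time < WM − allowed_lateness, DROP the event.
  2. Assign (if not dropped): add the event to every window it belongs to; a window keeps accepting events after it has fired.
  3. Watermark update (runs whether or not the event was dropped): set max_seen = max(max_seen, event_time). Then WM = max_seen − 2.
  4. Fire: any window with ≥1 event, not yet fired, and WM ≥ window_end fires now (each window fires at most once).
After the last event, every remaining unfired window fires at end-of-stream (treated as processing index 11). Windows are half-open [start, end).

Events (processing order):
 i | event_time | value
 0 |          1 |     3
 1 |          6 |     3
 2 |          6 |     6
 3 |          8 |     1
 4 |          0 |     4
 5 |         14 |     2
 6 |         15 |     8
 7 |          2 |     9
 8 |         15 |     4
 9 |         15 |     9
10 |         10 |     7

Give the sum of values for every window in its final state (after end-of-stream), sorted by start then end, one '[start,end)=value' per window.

i=0 t=1 v=3: → [1,7); WM=-1
i=1 t=6 v=3: → [1,12); WM=4
i=2 t=6 v=6: → [1,12); WM=4
i=3 t=8 v=1: → [1,14); WM=6
i=4 t=0 v=4: DROP (t<6-0); WM=6
i=5 t=14 v=2: → [14,20); WM=12
i=6 t=15 v=8: → [14,21); WM=13
i=7 t=2 v=9: DROP (t<13-0); WM=13
i=8 t=15 v=4: → [14,21); WM=13
i=9 t=15 v=9: → [14,21); WM=13
i=10 t=10 v=7: DROP (t<13-0); WM=13

[1,14)=13 [14,21)=23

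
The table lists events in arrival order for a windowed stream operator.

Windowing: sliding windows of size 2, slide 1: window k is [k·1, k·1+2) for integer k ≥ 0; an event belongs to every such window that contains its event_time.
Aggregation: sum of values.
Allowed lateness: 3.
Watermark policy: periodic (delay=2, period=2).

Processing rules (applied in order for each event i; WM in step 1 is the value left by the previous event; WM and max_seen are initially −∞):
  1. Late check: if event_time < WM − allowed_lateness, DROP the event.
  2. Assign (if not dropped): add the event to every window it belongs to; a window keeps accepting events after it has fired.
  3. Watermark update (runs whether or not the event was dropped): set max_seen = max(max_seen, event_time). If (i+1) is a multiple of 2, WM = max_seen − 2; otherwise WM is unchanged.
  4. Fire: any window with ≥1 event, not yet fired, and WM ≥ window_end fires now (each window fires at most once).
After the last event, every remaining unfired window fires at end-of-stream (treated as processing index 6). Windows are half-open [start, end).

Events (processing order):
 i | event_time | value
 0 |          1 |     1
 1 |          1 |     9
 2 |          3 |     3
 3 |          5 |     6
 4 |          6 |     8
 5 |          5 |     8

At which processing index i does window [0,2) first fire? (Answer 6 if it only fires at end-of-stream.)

i=0 t=1 v=1: → [1,3),[0,2); WM=−∞
i=1 t=1 v=9: → [1,3),[0,2); WM=-1
i=2 t=3 v=3: → [3,5),[2,4); WM=-1
i=3 t=5 v=6: → [5,7),[4,6); WM=3; [0,2) fires=10 [1,3) fires=10
i=4 t=6 v=8: → [6,8),[5,7); WM=3
i=5 t=5 v=8: → [5,7),[4,6); WM=4; [2,4) fires=3

3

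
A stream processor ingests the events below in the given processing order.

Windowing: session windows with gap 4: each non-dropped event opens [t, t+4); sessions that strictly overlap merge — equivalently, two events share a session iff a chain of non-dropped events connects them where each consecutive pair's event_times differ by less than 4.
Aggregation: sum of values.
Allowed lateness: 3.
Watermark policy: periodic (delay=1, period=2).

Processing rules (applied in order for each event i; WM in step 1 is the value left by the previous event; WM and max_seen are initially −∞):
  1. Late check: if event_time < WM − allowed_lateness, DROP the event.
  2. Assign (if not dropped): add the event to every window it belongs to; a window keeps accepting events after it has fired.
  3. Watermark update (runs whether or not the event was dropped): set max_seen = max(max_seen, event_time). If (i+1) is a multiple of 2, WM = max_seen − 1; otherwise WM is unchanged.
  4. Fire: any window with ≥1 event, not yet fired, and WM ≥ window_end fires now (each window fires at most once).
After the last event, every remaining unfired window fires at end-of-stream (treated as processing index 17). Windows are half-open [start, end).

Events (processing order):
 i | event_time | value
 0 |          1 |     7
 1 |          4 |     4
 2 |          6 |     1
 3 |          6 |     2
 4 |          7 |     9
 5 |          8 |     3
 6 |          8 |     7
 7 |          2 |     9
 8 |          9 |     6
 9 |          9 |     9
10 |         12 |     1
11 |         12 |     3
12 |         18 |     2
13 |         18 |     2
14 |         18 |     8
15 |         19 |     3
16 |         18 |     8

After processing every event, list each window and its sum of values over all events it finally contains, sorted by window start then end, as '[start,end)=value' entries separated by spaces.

[1,16)=52 [18,23)=23

i=0 t=1 v=7: → [1,5); WM=−∞
i=1 t=4 v=4: → [1,8); WM=3
i=2 t=6 v=1: → [1,10); WM=3
i=3 t=6 v=2: → [1,10); WM=5
i=4 t=7 v=9: → [1,11); WM=5
i=5 t=8 v=3: → [1,12); WM=7
i=6 t=8 v=7: → [1,12); WM=7
i=7 t=2 v=9: DROP (t<7-3); WM=7
i=8 t=9 v=6: → [1,13); WM=7
i=9 t=9 v=9: → [1,13); WM=8
i=10 t=12 v=1: → [1,16); WM=8
i=11 t=12 v=3: → [1,16); WM=11
i=12 t=18 v=2: → [18,22); WM=11
i=13 t=18 v=2: → [18,22); WM=17
i=14 t=18 v=8: → [18,22); WM=17
i=15 t=19 v=3: → [18,23); WM=18
i=16 t=18 v=8: → [18,23); WM=18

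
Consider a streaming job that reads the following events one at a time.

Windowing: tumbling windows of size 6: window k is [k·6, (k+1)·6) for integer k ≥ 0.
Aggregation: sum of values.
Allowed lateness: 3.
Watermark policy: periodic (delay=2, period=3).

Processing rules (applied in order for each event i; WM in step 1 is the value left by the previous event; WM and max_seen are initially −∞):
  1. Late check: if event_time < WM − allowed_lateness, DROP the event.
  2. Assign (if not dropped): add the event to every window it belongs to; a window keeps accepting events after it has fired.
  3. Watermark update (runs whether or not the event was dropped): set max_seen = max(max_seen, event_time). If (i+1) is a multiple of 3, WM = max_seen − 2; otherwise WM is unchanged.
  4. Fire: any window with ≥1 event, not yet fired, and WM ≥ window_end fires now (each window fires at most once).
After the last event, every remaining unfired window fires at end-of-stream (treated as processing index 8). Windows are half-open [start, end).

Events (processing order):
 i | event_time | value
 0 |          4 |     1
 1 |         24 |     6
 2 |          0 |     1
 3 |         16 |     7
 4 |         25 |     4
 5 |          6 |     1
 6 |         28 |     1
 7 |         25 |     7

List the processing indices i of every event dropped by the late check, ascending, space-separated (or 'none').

3 5

i=0 t=4 v=1: → [0,6); WM=−∞
i=1 t=24 v=6: → [24,30); WM=−∞
i=2 t=0 v=1: → [0,6); WM=22; [0,6) fires=2
i=3 t=16 v=7: DROP (t<22-3); WM=22
i=4 t=25 v=4: → [24,30); WM=22
i=5 t=6 v=1: DROP (t<22-3); WM=23
i=6 t=28 v=1: → [24,30); WM=23
i=7 t=25 v=7: → [24,30); WM=23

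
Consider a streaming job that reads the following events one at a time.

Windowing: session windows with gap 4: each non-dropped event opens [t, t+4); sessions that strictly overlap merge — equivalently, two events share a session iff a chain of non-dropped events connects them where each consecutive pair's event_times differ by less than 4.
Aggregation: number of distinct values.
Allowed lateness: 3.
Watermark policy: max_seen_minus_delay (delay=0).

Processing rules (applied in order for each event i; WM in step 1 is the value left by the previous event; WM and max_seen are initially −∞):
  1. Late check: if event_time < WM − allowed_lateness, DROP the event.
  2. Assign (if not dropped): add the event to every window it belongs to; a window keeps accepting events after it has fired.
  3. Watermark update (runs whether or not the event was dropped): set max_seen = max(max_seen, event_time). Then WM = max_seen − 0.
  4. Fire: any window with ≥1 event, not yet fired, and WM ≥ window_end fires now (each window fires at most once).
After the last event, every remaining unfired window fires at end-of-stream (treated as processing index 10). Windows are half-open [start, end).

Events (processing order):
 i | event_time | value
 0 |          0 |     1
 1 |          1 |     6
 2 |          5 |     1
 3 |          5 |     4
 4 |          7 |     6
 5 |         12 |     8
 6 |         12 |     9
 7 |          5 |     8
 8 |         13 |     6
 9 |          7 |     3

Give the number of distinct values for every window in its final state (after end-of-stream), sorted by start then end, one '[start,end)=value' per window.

i=0 t=0 v=1: → [0,4); WM=0
i=1 t=1 v=6: → [0,5); WM=1
i=2 t=5 v=1: → [5,9); WM=5
i=3 t=5 v=4: → [5,9); WM=5
i=4 t=7 v=6: → [5,11); WM=7
i=5 t=12 v=8: → [12,16); WM=12
i=6 t=12 v=9: → [12,16); WM=12
i=7 t=5 v=8: DROP (t<12-3); WM=12
i=8 t=13 v=6: → [12,17); WM=13
i=9 t=7 v=3: DROP (t<13-3); WM=13

[0,5)=2 [5,11)=3 [12,17)=3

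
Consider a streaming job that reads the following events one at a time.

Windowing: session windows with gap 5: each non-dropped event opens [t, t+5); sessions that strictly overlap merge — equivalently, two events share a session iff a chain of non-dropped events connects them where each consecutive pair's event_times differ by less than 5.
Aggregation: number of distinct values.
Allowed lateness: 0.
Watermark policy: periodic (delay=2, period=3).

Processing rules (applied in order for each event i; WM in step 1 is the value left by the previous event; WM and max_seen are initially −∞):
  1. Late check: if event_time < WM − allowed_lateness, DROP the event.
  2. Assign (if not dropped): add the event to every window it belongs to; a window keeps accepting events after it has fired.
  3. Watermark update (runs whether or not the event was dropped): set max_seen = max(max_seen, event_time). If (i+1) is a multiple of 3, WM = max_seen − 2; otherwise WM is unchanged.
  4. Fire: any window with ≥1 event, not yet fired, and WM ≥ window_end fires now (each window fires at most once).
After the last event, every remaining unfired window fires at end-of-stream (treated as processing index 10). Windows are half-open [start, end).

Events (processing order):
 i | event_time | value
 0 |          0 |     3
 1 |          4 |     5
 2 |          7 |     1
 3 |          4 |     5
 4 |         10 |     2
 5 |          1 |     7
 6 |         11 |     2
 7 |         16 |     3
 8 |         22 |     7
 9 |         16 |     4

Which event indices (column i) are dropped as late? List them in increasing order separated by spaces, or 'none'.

3 5 9

i=0 t=0 v=3: → [0,5); WM=−∞
i=1 t=4 v=5: → [0,9); WM=−∞
i=2 t=7 v=1: → [0,12); WM=5
i=3 t=4 v=5: DROP (t<5-0); WM=5
i=4 t=10 v=2: → [0,15); WM=5
i=5 t=1 v=7: DROP (t<5-0); WM=8
i=6 t=11 v=2: → [0,16); WM=8
i=7 t=16 v=3: → [16,21); WM=8
i=8 t=22 v=7: → [22,27); WM=20
i=9 t=16 v=4: DROP (t<20-0); WM=20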